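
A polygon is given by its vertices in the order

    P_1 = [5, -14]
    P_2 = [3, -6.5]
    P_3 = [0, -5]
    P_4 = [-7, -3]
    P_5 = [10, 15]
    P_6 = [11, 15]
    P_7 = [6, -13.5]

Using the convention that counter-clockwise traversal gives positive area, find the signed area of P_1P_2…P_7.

-192.75

Cross-terms: 9.5, -15, -35, -75, -15, -238.5, -16.5  ⇒  Σ = -385.5
Signed area = Σ/2 = -192.75 (negative ⇒ clockwise traversal).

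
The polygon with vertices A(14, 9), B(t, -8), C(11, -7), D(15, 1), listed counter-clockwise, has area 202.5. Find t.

The doubled signed area Σ (x_i y_{i+1} − x_{i+1} y_i) is linear in t.
With t=0 it equals 213; the coefficient of t is -16 (from the two edges through B).
So -16·t + 213 = 2·202.5 = 405 ⇒ t = -12.

-12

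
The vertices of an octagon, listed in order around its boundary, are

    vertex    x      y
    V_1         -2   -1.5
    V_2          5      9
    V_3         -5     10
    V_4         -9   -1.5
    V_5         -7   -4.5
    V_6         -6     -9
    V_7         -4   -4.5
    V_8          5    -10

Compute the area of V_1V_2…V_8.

Apply Gauss's area formula: 2A = Σ (x_i·y_{i+1} − x_{i+1}·y_i), indices taken mod 8.
Σ = (-10.5) + (95) + (97.5) + (30) + (36) + (-9) + (62.5) + (-27.5) = 274
Area = |Σ|/2 = 137.

137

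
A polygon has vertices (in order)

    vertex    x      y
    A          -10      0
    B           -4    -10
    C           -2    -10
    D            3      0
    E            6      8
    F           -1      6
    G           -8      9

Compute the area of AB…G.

173.5

Σ = (100) + (20) + (30) + (24) + (44) + (39) + (90) = 347
Area = |Σ|/2 = 173.5.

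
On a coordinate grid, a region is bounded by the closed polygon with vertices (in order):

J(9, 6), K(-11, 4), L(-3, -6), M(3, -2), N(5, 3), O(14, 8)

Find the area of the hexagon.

116.5

Apply the surveyor's formula: 2A = Σ (x_i·y_{i+1} − x_{i+1}·y_i), indices taken mod 6.
Σ = (102) + (78) + (24) + (19) + (-2) + (12) = 233
Area = |Σ|/2 = 116.5.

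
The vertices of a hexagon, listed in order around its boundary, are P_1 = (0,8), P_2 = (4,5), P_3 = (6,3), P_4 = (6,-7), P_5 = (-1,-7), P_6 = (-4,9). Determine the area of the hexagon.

Apply the shoelace (surveyor's) formula: 2A = Σ (x_i·y_{i+1} − x_{i+1}·y_i), indices taken mod 6.
Cross-terms: -32, -18, -60, -49, -37, -32  ⇒  Σ = -228
Area = |Σ|/2 = 114.

114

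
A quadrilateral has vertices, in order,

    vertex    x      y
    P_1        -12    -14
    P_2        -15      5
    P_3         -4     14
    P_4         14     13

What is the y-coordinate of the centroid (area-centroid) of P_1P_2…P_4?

653/187

Apply the shoelace (surveyor's) formula. First the cross-terms c_i = x_i·y_{i+1} − x_{i+1}·y_i:
  -270, -190, -248, -40  ⇒  2A = -748, A = -374.
Then Σ (y_i + y_{i+1})·c_i = -7836, so ȳ = -7836 / (6·(-374)) = 653/187.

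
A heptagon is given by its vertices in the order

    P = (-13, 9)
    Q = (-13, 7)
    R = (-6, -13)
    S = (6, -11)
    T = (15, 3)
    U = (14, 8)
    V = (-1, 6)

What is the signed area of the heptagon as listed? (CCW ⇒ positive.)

401.5

Apply the shoelace formula: 2A = Σ (x_i·y_{i+1} − x_{i+1}·y_i), indices taken mod 7.
P→Q: (-13)(7) − (-13)(9) = 26
Q→R: (-13)(-13) − (-6)(7) = 211
R→S: (-6)(-11) − (6)(-13) = 144
S→T: (6)(3) − (15)(-11) = 183
T→U: (15)(8) − (14)(3) = 78
U→V: (14)(6) − (-1)(8) = 92
V→P: (-1)(9) − (-13)(6) = 69
Σ = 803
Signed area = Σ/2 = 401.5 (positive ⇒ counter-clockwise traversal).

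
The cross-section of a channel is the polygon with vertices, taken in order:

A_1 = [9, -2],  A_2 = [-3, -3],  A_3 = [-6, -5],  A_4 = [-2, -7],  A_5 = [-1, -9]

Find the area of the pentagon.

A_1→A_2: (9)(-3) − (-3)(-2) = -33
A_2→A_3: (-3)(-5) − (-6)(-3) = -3
A_3→A_4: (-6)(-7) − (-2)(-5) = 32
A_4→A_5: (-2)(-9) − (-1)(-7) = 11
A_5→A_1: (-1)(-2) − (9)(-9) = 83
Σ = 90
Area = |Σ|/2 = 45.

45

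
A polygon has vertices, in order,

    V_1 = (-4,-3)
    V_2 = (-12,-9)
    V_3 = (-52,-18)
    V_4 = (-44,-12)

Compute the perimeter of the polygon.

|V_1V_2| = √((-8)² + (-6)²) = √100 = 10
|V_2V_3| = √((-40)² + (-9)²) = √1681 = 41
|V_3V_4| = √((8)² + (6)²) = √100 = 10
|V_4V_1| = √((40)² + (9)²) = √1681 = 41
Perimeter = 10 + 41 + 10 + 41 = 102.

102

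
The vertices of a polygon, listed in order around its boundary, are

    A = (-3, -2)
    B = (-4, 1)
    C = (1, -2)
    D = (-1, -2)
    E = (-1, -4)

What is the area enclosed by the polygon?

8

Apply the shoelace (surveyor's) formula: 2A = Σ (x_i·y_{i+1} − x_{i+1}·y_i), indices taken mod 5.
Σ = (-11) + (7) + (-4) + (2) + (-10) = -16
Area = |Σ|/2 = 8.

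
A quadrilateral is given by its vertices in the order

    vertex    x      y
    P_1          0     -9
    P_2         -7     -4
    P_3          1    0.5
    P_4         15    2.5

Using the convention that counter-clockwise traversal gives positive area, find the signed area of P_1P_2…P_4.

-101.25

Apply the surveyor's formula: 2A = Σ (x_i·y_{i+1} − x_{i+1}·y_i), indices taken mod 4.
Cross-terms: -63, 0.5, -5, -135  ⇒  Σ = -202.5
Signed area = Σ/2 = -101.25 (negative ⇒ clockwise traversal).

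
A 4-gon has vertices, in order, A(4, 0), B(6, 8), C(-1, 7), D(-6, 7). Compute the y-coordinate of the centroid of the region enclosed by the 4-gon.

1300/267

Apply Gauss's area formula. First the cross-terms c_i = x_i·y_{i+1} − x_{i+1}·y_i:
  32, 50, 35, -28  ⇒  2A = 89, A = 44.5.
Then Σ (y_i + y_{i+1})·c_i = 1300, so ȳ = 1300 / (6·44.5) = 1300/267.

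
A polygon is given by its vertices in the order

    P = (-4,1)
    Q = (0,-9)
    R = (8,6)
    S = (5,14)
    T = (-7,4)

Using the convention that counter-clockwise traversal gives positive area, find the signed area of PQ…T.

Σ = (36) + (72) + (82) + (118) + (9) = 317
Signed area = Σ/2 = 158.5 (positive ⇒ counter-clockwise traversal).

158.5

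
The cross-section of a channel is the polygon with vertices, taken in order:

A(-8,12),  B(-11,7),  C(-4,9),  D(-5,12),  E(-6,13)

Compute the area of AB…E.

20.5

Σ = (76) + (-71) + (-3) + (7) + (32) = 41
Area = |Σ|/2 = 20.5.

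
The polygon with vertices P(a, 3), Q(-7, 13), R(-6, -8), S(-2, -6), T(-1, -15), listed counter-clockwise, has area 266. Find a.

The doubled signed area Σ (x_i y_{i+1} − x_{i+1} y_i) is linear in a.
With a=0 it equals 196; the coefficient of a is 28 (from the two edges through P).
So 28·a + 196 = 2·266 = 532 ⇒ a = 12.

12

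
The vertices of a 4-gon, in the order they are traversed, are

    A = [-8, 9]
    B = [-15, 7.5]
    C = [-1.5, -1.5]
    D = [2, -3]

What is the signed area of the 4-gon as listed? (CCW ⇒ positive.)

55.125

Apply Gauss's area formula: 2A = Σ (x_i·y_{i+1} − x_{i+1}·y_i), indices taken mod 4.
A→B: (-8)(7.5) − (-15)(9) = 75
B→C: (-15)(-1.5) − (-1.5)(7.5) = 33.75
C→D: (-1.5)(-3) − (2)(-1.5) = 7.5
D→A: (2)(9) − (-8)(-3) = -6
Σ = 110.25
Signed area = Σ/2 = 55.125 (positive ⇒ counter-clockwise traversal).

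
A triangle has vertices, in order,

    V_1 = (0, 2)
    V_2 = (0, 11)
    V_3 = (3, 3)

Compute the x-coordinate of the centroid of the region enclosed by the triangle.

1

Apply the surveyor's formula. First the cross-terms c_i = x_i·y_{i+1} − x_{i+1}·y_i:
  0, -33, 6  ⇒  2A = -27, A = -13.5.
Then Σ (x_i + x_{i+1})·c_i = -81, so x̄ = -81 / (6·(-13.5)) = 1.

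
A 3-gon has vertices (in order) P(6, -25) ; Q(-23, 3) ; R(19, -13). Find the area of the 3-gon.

356

Apply the surveyor's formula: 2A = Σ (x_i·y_{i+1} − x_{i+1}·y_i), indices taken mod 3.
Σ = (-557) + (242) + (-397) = -712
Area = |Σ|/2 = 356.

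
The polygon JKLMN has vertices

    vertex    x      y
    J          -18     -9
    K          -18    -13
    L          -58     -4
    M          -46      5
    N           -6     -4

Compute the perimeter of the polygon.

114

|JK| = √((0)² + (-4)²) = √16 = 4
|KL| = √((-40)² + (9)²) = √1681 = 41
|LM| = √((12)² + (9)²) = √225 = 15
|MN| = √((40)² + (-9)²) = √1681 = 41
|NJ| = √((-12)² + (-5)²) = √169 = 13
Perimeter = 4 + 41 + 15 + 41 + 13 = 114.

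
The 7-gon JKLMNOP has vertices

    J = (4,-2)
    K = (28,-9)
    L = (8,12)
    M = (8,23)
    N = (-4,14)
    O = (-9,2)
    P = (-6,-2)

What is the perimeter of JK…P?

108

|JK| = √((24)² + (-7)²) = √625 = 25
|KL| = √((-20)² + (21)²) = √841 = 29
|LM| = √((0)² + (11)²) = √121 = 11
|MN| = √((-12)² + (-9)²) = √225 = 15
|NO| = √((-5)² + (-12)²) = √169 = 13
|OP| = √((3)² + (-4)²) = √25 = 5
|PJ| = √((10)² + (0)²) = √100 = 10
Perimeter = 25 + 29 + 11 + 15 + 13 + 5 + 10 = 108.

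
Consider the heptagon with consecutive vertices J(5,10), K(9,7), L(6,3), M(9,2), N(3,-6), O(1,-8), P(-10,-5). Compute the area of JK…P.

Cross-terms: -55, -15, -15, -60, -18, -85, -75  ⇒  Σ = -323
Area = |Σ|/2 = 161.5.

161.5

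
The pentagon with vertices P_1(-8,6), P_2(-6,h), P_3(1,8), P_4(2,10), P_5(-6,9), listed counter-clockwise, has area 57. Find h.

-2

Write out the shoelace sum; only the two edges meeting at P_2 involve h:
2·Area = [((-8)·h − (-6)·6) + ((-6)·8 − 1·h)] + 108
       = -9·h + 96 = 114
⇒ h = -2.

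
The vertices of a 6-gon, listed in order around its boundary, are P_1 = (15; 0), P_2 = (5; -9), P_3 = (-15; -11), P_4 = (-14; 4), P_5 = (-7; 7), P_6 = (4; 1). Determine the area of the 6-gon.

329.5

Apply Gauss's area formula: 2A = Σ (x_i·y_{i+1} − x_{i+1}·y_i), indices taken mod 6.
P_1→P_2: (15)(-9) − (5)(0) = -135
P_2→P_3: (5)(-11) − (-15)(-9) = -190
P_3→P_4: (-15)(4) − (-14)(-11) = -214
P_4→P_5: (-14)(7) − (-7)(4) = -70
P_5→P_6: (-7)(1) − (4)(7) = -35
P_6→P_1: (4)(0) − (15)(1) = -15
Σ = -659
Area = |Σ|/2 = 329.5.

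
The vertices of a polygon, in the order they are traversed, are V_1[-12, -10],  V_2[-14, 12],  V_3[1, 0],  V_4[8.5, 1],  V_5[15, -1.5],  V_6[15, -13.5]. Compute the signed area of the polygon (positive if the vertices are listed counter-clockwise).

-407.375

Cross-terms: -284, -12, 1, -27.75, -180, -312  ⇒  Σ = -814.75
Signed area = Σ/2 = -407.375 (negative ⇒ clockwise traversal).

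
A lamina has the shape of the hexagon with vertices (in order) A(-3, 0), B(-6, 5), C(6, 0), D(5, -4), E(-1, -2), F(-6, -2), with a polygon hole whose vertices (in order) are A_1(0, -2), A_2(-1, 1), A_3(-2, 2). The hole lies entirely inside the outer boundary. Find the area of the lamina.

48.5

Outer boundary:
Apply Gauss's area formula: 2A = Σ (x_i·y_{i+1} − x_{i+1}·y_i), indices taken mod 6.
Σ = (-15) + (-30) + (-24) + (-14) + (-10) + (-6) = -99
Area = |Σ|/2 = 49.5.
Hole:
Apply the shoelace (surveyor's) formula: 2A = Σ (x_i·y_{i+1} − x_{i+1}·y_i), indices taken mod 3.
Cross-terms: -2, 0, 4  ⇒  Σ = 2
Area = |Σ|/2 = 1.
Net area = 49.5 − 1 = 48.5.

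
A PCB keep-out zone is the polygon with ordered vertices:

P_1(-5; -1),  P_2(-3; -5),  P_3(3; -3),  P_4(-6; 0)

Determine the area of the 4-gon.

17

Apply Gauss's area formula: 2A = Σ (x_i·y_{i+1} − x_{i+1}·y_i), indices taken mod 4.
Cross-terms: 22, 24, -18, 6  ⇒  Σ = 34
Area = |Σ|/2 = 17.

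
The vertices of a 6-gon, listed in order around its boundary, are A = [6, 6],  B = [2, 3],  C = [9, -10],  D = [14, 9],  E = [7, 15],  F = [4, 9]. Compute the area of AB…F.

Apply the shoelace (surveyor's) formula: 2A = Σ (x_i·y_{i+1} − x_{i+1}·y_i), indices taken mod 6.
Σ = (6) + (-47) + (221) + (147) + (3) + (-30) = 300
Area = |Σ|/2 = 150.

150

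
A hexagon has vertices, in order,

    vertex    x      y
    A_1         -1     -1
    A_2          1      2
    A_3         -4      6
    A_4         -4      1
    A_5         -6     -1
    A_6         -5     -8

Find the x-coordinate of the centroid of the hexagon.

Apply the shoelace (surveyor's) formula. First the cross-terms c_i = x_i·y_{i+1} − x_{i+1}·y_i:
  -1, 14, 20, 10, 43, -3  ⇒  2A = 83, A = 41.5.
Then Σ (x_i + x_{i+1})·c_i = -757, so x̄ = -757 / (6·41.5) = -757/249.

-757/249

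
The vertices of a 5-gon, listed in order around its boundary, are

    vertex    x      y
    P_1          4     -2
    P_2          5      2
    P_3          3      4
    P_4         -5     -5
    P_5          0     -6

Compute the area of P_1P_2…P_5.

45.5

Apply the shoelace (surveyor's) formula: 2A = Σ (x_i·y_{i+1} − x_{i+1}·y_i), indices taken mod 5.
Σ = (18) + (14) + (5) + (30) + (24) = 91
Area = |Σ|/2 = 45.5.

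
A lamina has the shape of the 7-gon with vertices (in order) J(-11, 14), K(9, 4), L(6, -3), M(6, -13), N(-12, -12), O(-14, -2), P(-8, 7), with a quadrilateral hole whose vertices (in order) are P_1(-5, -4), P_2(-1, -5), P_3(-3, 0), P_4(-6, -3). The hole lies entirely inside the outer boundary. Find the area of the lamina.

Outer boundary:
Apply Gauss's area formula: 2A = Σ (x_i·y_{i+1} − x_{i+1}·y_i), indices taken mod 7.
J→K: (-11)(4) − (9)(14) = -170
K→L: (9)(-3) − (6)(4) = -51
L→M: (6)(-13) − (6)(-3) = -60
M→N: (6)(-12) − (-12)(-13) = -228
N→O: (-12)(-2) − (-14)(-12) = -144
O→P: (-14)(7) − (-8)(-2) = -114
P→J: (-8)(14) − (-11)(7) = -35
Σ = -802
Area = |Σ|/2 = 401.
Hole:
Apply the shoelace (surveyor's) formula: 2A = Σ (x_i·y_{i+1} − x_{i+1}·y_i), indices taken mod 4.
Σ = (21) + (-15) + (9) + (9) = 24
Area = |Σ|/2 = 12.
Net area = 401 − 12 = 389.

389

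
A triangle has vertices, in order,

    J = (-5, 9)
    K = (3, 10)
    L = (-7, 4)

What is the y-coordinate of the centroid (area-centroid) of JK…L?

Apply the surveyor's formula. First the cross-terms c_i = x_i·y_{i+1} − x_{i+1}·y_i:
  -77, 82, -43  ⇒  2A = -38, A = -19.
Then Σ (y_i + y_{i+1})·c_i = -874, so ȳ = -874 / (6·(-19)) = 23/3.

23/3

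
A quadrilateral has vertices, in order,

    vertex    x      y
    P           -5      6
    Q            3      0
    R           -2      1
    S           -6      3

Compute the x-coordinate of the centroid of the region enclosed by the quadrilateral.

-2.5

Apply the surveyor's formula. First the cross-terms c_i = x_i·y_{i+1} − x_{i+1}·y_i:
  -18, 3, 0, -21  ⇒  2A = -36, A = -18.
Then Σ (x_i + x_{i+1})·c_i = 270, so x̄ = 270 / (6·(-18)) = -2.5.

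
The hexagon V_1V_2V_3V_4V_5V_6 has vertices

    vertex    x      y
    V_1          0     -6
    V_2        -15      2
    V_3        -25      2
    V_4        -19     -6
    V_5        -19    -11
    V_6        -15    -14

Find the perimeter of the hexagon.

64

|V_1V_2| = √((-15)² + (8)²) = √289 = 17
|V_2V_3| = √((-10)² + (0)²) = √100 = 10
|V_3V_4| = √((6)² + (-8)²) = √100 = 10
|V_4V_5| = √((0)² + (-5)²) = √25 = 5
|V_5V_6| = √((4)² + (-3)²) = √25 = 5
|V_6V_1| = √((15)² + (8)²) = √289 = 17
Perimeter = 17 + 10 + 10 + 5 + 5 + 17 = 64.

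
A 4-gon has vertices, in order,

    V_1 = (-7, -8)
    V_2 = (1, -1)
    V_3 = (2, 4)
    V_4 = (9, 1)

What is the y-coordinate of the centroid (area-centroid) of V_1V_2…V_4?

Apply the shoelace formula. First the cross-terms c_i = x_i·y_{i+1} − x_{i+1}·y_i:
  15, 6, -34, -65  ⇒  2A = -78, A = -39.
Then Σ (y_i + y_{i+1})·c_i = 168, so ȳ = 168 / (6·(-39)) = -28/39.

-28/39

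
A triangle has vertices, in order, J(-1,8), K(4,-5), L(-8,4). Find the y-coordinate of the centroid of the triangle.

Apply the shoelace formula. First the cross-terms c_i = x_i·y_{i+1} − x_{i+1}·y_i:
  -27, -24, -60  ⇒  2A = -111, A = -55.5.
Then Σ (y_i + y_{i+1})·c_i = -777, so ȳ = -777 / (6·(-55.5)) = 7/3.

7/3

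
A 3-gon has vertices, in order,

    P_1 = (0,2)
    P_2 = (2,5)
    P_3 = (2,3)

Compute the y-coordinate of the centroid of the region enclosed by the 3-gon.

Apply Gauss's area formula. First the cross-terms c_i = x_i·y_{i+1} − x_{i+1}·y_i:
  -4, -4, 4  ⇒  2A = -4, A = -2.
Then Σ (y_i + y_{i+1})·c_i = -40, so ȳ = -40 / (6·(-2)) = 10/3.

10/3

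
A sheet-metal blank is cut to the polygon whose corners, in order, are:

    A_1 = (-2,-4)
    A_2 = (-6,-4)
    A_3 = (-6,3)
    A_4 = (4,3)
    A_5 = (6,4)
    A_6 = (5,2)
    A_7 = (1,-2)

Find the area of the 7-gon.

Σ = (-16) + (-42) + (-30) + (-2) + (-8) + (-12) + (-8) = -118
Area = |Σ|/2 = 59.

59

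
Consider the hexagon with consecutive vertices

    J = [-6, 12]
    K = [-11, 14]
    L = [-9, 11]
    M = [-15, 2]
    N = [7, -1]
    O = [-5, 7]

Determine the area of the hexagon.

113.5

Apply the shoelace formula: 2A = Σ (x_i·y_{i+1} − x_{i+1}·y_i), indices taken mod 6.
J→K: (-6)(14) − (-11)(12) = 48
K→L: (-11)(11) − (-9)(14) = 5
L→M: (-9)(2) − (-15)(11) = 147
M→N: (-15)(-1) − (7)(2) = 1
N→O: (7)(7) − (-5)(-1) = 44
O→J: (-5)(12) − (-6)(7) = -18
Σ = 227
Area = |Σ|/2 = 113.5.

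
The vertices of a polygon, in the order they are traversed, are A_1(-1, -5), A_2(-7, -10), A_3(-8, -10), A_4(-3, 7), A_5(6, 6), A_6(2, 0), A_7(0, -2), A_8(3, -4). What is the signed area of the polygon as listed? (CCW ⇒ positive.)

-105

Apply the shoelace formula: 2A = Σ (x_i·y_{i+1} − x_{i+1}·y_i), indices taken mod 8.
Σ = (-25) + (-10) + (-86) + (-60) + (-12) + (-4) + (6) + (-19) = -210
Signed area = Σ/2 = -105 (negative ⇒ clockwise traversal).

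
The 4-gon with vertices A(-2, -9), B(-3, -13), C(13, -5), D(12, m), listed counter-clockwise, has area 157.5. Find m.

The doubled signed area Σ (x_i y_{i+1} − x_{i+1} y_i) is linear in m.
With m=0 it equals 135; the coefficient of m is 15 (from the two edges through D).
So 15·m + 135 = 2·157.5 = 315 ⇒ m = 12.

12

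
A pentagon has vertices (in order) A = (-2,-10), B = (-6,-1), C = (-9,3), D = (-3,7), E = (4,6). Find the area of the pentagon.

Σ = (-58) + (-27) + (-54) + (-46) + (-28) = -213
Area = |Σ|/2 = 106.5.

106.5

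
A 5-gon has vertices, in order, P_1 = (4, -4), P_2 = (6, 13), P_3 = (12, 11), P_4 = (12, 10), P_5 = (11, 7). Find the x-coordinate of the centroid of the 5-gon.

471/62

Apply the shoelace (surveyor's) formula. First the cross-terms c_i = x_i·y_{i+1} − x_{i+1}·y_i:
  76, -90, -12, -26, -72  ⇒  2A = -124, A = -62.
Then Σ (x_i + x_{i+1})·c_i = -2826, so x̄ = -2826 / (6·(-62)) = 471/62.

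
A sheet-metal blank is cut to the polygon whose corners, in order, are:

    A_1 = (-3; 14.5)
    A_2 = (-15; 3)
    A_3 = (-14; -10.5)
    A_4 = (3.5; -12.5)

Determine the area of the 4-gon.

316.5

Σ = (208.5) + (199.5) + (211.75) + (13.25) = 633
Area = |Σ|/2 = 316.5.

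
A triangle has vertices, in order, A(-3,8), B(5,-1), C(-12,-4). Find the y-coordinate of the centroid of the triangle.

1

Apply Gauss's area formula. First the cross-terms c_i = x_i·y_{i+1} − x_{i+1}·y_i:
  -37, -32, -108  ⇒  2A = -177, A = -88.5.
Then Σ (y_i + y_{i+1})·c_i = -531, so ȳ = -531 / (6·(-88.5)) = 1.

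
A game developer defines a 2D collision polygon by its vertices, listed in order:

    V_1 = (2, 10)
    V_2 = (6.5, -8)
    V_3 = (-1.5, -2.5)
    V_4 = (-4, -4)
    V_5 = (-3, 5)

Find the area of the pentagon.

Apply the shoelace formula: 2A = Σ (x_i·y_{i+1} − x_{i+1}·y_i), indices taken mod 5.
Cross-terms: -81, -28.25, -4, -32, -40  ⇒  Σ = -185.25
Area = |Σ|/2 = 92.625.

92.625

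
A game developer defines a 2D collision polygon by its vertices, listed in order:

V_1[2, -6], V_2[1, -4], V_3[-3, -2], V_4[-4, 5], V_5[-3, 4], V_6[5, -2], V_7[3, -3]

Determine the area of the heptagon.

37.5

Apply the shoelace formula: 2A = Σ (x_i·y_{i+1} − x_{i+1}·y_i), indices taken mod 7.
V_1→V_2: (2)(-4) − (1)(-6) = -2
V_2→V_3: (1)(-2) − (-3)(-4) = -14
V_3→V_4: (-3)(5) − (-4)(-2) = -23
V_4→V_5: (-4)(4) − (-3)(5) = -1
V_5→V_6: (-3)(-2) − (5)(4) = -14
V_6→V_7: (5)(-3) − (3)(-2) = -9
V_7→V_1: (3)(-6) − (2)(-3) = -12
Σ = -75
Area = |Σ|/2 = 37.5.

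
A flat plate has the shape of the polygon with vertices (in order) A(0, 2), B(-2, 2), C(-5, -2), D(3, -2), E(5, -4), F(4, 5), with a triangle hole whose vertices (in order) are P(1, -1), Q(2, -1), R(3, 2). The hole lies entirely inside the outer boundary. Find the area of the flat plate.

39

Outer boundary:
Apply the shoelace formula: 2A = Σ (x_i·y_{i+1} − x_{i+1}·y_i), indices taken mod 6.
A→B: (0)(2) − (-2)(2) = 4
B→C: (-2)(-2) − (-5)(2) = 14
C→D: (-5)(-2) − (3)(-2) = 16
D→E: (3)(-4) − (5)(-2) = -2
E→F: (5)(5) − (4)(-4) = 41
F→A: (4)(2) − (0)(5) = 8
Σ = 81
Area = |Σ|/2 = 40.5.
Hole:
Apply Gauss's area formula: 2A = Σ (x_i·y_{i+1} − x_{i+1}·y_i), indices taken mod 3.
Σ = (1) + (7) + (-5) = 3
Area = |Σ|/2 = 1.5.
Net area = 40.5 − 1.5 = 39.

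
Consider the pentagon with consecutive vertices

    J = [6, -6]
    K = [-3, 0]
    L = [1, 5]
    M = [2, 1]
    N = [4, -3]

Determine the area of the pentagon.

Apply the surveyor's formula: 2A = Σ (x_i·y_{i+1} − x_{i+1}·y_i), indices taken mod 5.
Σ = (-18) + (-15) + (-9) + (-10) + (-6) = -58
Area = |Σ|/2 = 29.

29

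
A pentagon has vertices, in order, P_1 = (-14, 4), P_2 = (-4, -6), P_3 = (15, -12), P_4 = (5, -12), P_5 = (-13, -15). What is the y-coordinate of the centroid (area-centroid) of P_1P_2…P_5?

-8.28

Apply the shoelace formula. First the cross-terms c_i = x_i·y_{i+1} − x_{i+1}·y_i:
  100, 138, -120, -231, -262  ⇒  2A = -375, A = -187.5.
Then Σ (y_i + y_{i+1})·c_i = 9315, so ȳ = 9315 / (6·(-187.5)) = -8.28.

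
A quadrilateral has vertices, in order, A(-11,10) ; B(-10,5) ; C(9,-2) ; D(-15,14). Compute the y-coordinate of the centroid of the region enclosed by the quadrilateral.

77/15

Apply the shoelace (surveyor's) formula. First the cross-terms c_i = x_i·y_{i+1} − x_{i+1}·y_i:
  45, -25, 96, 4  ⇒  2A = 120, A = 60.
Then Σ (y_i + y_{i+1})·c_i = 1848, so ȳ = 1848 / (6·60) = 77/15.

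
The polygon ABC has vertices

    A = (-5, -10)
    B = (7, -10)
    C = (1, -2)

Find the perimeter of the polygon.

32

|AB| = √((12)² + (0)²) = √144 = 12
|BC| = √((-6)² + (8)²) = √100 = 10
|CA| = √((-6)² + (-8)²) = √100 = 10
Perimeter = 12 + 10 + 10 = 32.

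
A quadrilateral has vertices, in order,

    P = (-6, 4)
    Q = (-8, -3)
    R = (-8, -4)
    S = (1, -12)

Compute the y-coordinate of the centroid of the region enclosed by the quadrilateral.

-59/15

Apply the shoelace (surveyor's) formula. First the cross-terms c_i = x_i·y_{i+1} − x_{i+1}·y_i:
  50, 8, 100, -68  ⇒  2A = 90, A = 45.
Then Σ (y_i + y_{i+1})·c_i = -1062, so ȳ = -1062 / (6·45) = -59/15.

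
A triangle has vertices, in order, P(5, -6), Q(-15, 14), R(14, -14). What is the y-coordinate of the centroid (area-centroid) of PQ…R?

Apply the shoelace formula. First the cross-terms c_i = x_i·y_{i+1} − x_{i+1}·y_i:
  -20, 14, -14  ⇒  2A = -20, A = -10.
Then Σ (y_i + y_{i+1})·c_i = 120, so ȳ = 120 / (6·(-10)) = -2.

-2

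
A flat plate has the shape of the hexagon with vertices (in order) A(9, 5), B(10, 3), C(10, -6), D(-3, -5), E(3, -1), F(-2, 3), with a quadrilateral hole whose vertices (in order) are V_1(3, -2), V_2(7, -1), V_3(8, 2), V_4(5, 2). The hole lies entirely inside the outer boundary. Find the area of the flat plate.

Outer boundary:
Σ = (-23) + (-90) + (-68) + (18) + (7) + (-37) = -193
Area = |Σ|/2 = 96.5.
Hole:
Σ = (11) + (22) + (6) + (-16) = 23
Area = |Σ|/2 = 11.5.
Net area = 96.5 − 11.5 = 85.

85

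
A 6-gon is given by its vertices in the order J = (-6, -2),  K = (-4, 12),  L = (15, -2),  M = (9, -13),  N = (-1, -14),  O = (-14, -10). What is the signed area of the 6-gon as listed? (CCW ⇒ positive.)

-393

Cross-terms: -80, -172, -177, -139, -186, -32  ⇒  Σ = -786
Signed area = Σ/2 = -393 (negative ⇒ clockwise traversal).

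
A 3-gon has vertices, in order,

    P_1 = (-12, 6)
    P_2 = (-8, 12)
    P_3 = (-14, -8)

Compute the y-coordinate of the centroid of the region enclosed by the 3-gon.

Apply the surveyor's formula. First the cross-terms c_i = x_i·y_{i+1} − x_{i+1}·y_i:
  -96, 232, -180  ⇒  2A = -44, A = -22.
Then Σ (y_i + y_{i+1})·c_i = -440, so ȳ = -440 / (6·(-22)) = 10/3.

10/3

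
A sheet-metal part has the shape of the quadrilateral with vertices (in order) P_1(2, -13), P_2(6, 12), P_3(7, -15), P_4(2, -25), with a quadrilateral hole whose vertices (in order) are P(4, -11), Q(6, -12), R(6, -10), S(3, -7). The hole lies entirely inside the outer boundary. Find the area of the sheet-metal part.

Outer boundary:
Apply the shoelace formula: 2A = Σ (x_i·y_{i+1} − x_{i+1}·y_i), indices taken mod 4.
Σ = (102) + (-174) + (-145) + (24) = -193
Area = |Σ|/2 = 96.5.
Hole:
Apply Gauss's area formula: 2A = Σ (x_i·y_{i+1} − x_{i+1}·y_i), indices taken mod 4.
Σ = (18) + (12) + (-12) + (-5) = 13
Area = |Σ|/2 = 6.5.
Net area = 96.5 − 6.5 = 90.

90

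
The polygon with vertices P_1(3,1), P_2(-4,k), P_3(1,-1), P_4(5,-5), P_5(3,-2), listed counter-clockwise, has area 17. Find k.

The doubled signed area Σ (x_i y_{i+1} − x_{i+1} y_i) is linear in k.
With k=0 it equals 22; the coefficient of k is 2 (from the two edges through P_2).
So 2·k + 22 = 2·17 = 34 ⇒ k = 6.

6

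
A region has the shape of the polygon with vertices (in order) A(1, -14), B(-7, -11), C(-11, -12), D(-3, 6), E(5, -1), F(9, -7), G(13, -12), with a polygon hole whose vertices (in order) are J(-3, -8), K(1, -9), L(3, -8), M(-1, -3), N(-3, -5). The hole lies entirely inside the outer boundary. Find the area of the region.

Outer boundary:
Apply Gauss's area formula: 2A = Σ (x_i·y_{i+1} − x_{i+1}·y_i), indices taken mod 7.
A→B: (1)(-11) − (-7)(-14) = -109
B→C: (-7)(-12) − (-11)(-11) = -37
C→D: (-11)(6) − (-3)(-12) = -102
D→E: (-3)(-1) − (5)(6) = -27
E→F: (5)(-7) − (9)(-1) = -26
F→G: (9)(-12) − (13)(-7) = -17
G→A: (13)(-14) − (1)(-12) = -170
Σ = -488
Area = |Σ|/2 = 244.
Hole:
Σ = (35) + (19) + (-17) + (-4) + (9) = 42
Area = |Σ|/2 = 21.
Net area = 244 − 21 = 223.

223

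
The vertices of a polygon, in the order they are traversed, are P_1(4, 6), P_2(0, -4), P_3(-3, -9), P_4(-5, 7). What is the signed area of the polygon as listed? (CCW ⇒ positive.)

-76

Apply the shoelace (surveyor's) formula: 2A = Σ (x_i·y_{i+1} − x_{i+1}·y_i), indices taken mod 4.
P_1→P_2: (4)(-4) − (0)(6) = -16
P_2→P_3: (0)(-9) − (-3)(-4) = -12
P_3→P_4: (-3)(7) − (-5)(-9) = -66
P_4→P_1: (-5)(6) − (4)(7) = -58
Σ = -152
Signed area = Σ/2 = -76 (negative ⇒ clockwise traversal).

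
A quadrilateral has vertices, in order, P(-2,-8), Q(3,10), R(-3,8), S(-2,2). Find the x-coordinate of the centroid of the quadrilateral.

Apply the shoelace (surveyor's) formula. First the cross-terms c_i = x_i·y_{i+1} − x_{i+1}·y_i:
  4, 54, 10, 20  ⇒  2A = 88, A = 44.
Then Σ (x_i + x_{i+1})·c_i = -126, so x̄ = -126 / (6·44) = -21/44.

-21/44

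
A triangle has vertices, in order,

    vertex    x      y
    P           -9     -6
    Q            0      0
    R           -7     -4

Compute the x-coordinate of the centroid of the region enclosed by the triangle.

-16/3

Apply the shoelace (surveyor's) formula. First the cross-terms c_i = x_i·y_{i+1} − x_{i+1}·y_i:
  0, 0, 6  ⇒  2A = 6, A = 3.
Then Σ (x_i + x_{i+1})·c_i = -96, so x̄ = -96 / (6·3) = -16/3.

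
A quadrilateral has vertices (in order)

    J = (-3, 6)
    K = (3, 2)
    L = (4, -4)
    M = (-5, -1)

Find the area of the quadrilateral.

50.5

Cross-terms: -24, -20, -24, -33  ⇒  Σ = -101
Area = |Σ|/2 = 50.5.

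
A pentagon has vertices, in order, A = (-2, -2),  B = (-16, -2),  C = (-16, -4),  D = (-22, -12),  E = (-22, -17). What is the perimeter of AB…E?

|AB| = √((-14)² + (0)²) = √196 = 14
|BC| = √((0)² + (-2)²) = √4 = 2
|CD| = √((-6)² + (-8)²) = √100 = 10
|DE| = √((0)² + (-5)²) = √25 = 5
|EA| = √((20)² + (15)²) = √625 = 25
Perimeter = 14 + 2 + 10 + 5 + 25 = 56.

56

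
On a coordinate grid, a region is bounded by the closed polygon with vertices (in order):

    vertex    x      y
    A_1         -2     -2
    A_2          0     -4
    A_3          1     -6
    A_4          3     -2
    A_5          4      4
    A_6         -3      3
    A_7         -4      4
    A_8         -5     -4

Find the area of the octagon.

55

Apply the shoelace formula: 2A = Σ (x_i·y_{i+1} − x_{i+1}·y_i), indices taken mod 8.
Σ = (8) + (4) + (16) + (20) + (24) + (0) + (36) + (2) = 110
Area = |Σ|/2 = 55.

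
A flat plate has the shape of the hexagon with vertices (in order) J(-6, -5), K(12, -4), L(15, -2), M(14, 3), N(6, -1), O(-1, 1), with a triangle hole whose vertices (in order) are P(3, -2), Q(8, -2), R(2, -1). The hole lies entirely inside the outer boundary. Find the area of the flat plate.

Outer boundary:
Apply the surveyor's formula: 2A = Σ (x_i·y_{i+1} − x_{i+1}·y_i), indices taken mod 6.
J→K: (-6)(-4) − (12)(-5) = 84
K→L: (12)(-2) − (15)(-4) = 36
L→M: (15)(3) − (14)(-2) = 73
M→N: (14)(-1) − (6)(3) = -32
N→O: (6)(1) − (-1)(-1) = 5
O→J: (-1)(-5) − (-6)(1) = 11
Σ = 177
Area = |Σ|/2 = 88.5.
Hole:
P→Q: (3)(-2) − (8)(-2) = 10
Q→R: (8)(-1) − (2)(-2) = -4
R→P: (2)(-2) − (3)(-1) = -1
Σ = 5
Area = |Σ|/2 = 2.5.
Net area = 88.5 − 2.5 = 86.

86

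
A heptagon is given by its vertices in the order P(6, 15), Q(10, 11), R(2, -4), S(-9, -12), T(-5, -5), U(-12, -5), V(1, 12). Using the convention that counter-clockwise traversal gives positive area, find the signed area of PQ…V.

Σ = (-84) + (-62) + (-60) + (-15) + (-35) + (-139) + (-57) = -452
Signed area = Σ/2 = -226 (negative ⇒ clockwise traversal).

-226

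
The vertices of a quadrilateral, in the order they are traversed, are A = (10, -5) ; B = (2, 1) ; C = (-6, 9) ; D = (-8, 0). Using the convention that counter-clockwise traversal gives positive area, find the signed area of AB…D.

Apply the shoelace formula: 2A = Σ (x_i·y_{i+1} − x_{i+1}·y_i), indices taken mod 4.
A→B: (10)(1) − (2)(-5) = 20
B→C: (2)(9) − (-6)(1) = 24
C→D: (-6)(0) − (-8)(9) = 72
D→A: (-8)(-5) − (10)(0) = 40
Σ = 156
Signed area = Σ/2 = 78 (positive ⇒ counter-clockwise traversal).

78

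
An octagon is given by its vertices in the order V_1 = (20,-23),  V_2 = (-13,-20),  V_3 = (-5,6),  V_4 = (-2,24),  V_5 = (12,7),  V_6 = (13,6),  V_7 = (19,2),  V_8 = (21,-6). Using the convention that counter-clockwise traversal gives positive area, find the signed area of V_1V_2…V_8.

Apply the shoelace (surveyor's) formula: 2A = Σ (x_i·y_{i+1} − x_{i+1}·y_i), indices taken mod 8.
Σ = (-699) + (-178) + (-108) + (-302) + (-19) + (-88) + (-156) + (-363) = -1913
Signed area = Σ/2 = -956.5 (negative ⇒ clockwise traversal).

-956.5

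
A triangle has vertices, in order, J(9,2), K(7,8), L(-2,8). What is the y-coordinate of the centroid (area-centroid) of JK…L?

6

Apply the shoelace formula. First the cross-terms c_i = x_i·y_{i+1} − x_{i+1}·y_i:
  58, 72, -76  ⇒  2A = 54, A = 27.
Then Σ (y_i + y_{i+1})·c_i = 972, so ȳ = 972 / (6·27) = 6.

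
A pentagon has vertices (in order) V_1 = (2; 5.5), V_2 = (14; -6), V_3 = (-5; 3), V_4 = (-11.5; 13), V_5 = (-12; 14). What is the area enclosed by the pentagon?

V_1→V_2: (2)(-6) − (14)(5.5) = -89
V_2→V_3: (14)(3) − (-5)(-6) = 12
V_3→V_4: (-5)(13) − (-11.5)(3) = -30.5
V_4→V_5: (-11.5)(14) − (-12)(13) = -5
V_5→V_1: (-12)(5.5) − (2)(14) = -94
Σ = -206.5
Area = |Σ|/2 = 103.25.

103.25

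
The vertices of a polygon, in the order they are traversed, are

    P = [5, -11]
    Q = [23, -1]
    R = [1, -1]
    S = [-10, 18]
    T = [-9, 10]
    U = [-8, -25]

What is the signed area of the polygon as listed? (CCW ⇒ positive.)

Apply the shoelace formula: 2A = Σ (x_i·y_{i+1} − x_{i+1}·y_i), indices taken mod 6.
P→Q: (5)(-1) − (23)(-11) = 248
Q→R: (23)(-1) − (1)(-1) = -22
R→S: (1)(18) − (-10)(-1) = 8
S→T: (-10)(10) − (-9)(18) = 62
T→U: (-9)(-25) − (-8)(10) = 305
U→P: (-8)(-11) − (5)(-25) = 213
Σ = 814
Signed area = Σ/2 = 407 (positive ⇒ counter-clockwise traversal).

407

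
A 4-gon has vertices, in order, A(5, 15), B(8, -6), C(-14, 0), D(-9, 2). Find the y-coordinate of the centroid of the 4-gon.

91/33

Apply the surveyor's formula. First the cross-terms c_i = x_i·y_{i+1} − x_{i+1}·y_i:
  -150, -84, -28, -145  ⇒  2A = -407, A = -203.5.
Then Σ (y_i + y_{i+1})·c_i = -3367, so ȳ = -3367 / (6·(-203.5)) = 91/33.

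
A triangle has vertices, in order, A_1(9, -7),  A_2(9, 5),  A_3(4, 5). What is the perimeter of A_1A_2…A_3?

|A_1A_2| = √((0)² + (12)²) = √144 = 12
|A_2A_3| = √((-5)² + (0)²) = √25 = 5
|A_3A_1| = √((5)² + (-12)²) = √169 = 13
Perimeter = 12 + 5 + 13 = 30.

30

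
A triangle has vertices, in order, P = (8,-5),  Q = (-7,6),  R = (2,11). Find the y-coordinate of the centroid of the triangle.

4

Apply the shoelace (surveyor's) formula. First the cross-terms c_i = x_i·y_{i+1} − x_{i+1}·y_i:
  13, -89, -98  ⇒  2A = -174, A = -87.
Then Σ (y_i + y_{i+1})·c_i = -2088, so ȳ = -2088 / (6·(-87)) = 4.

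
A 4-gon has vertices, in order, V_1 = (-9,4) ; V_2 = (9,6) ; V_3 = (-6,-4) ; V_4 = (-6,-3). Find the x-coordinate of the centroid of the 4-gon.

-93/49

Apply the shoelace (surveyor's) formula. First the cross-terms c_i = x_i·y_{i+1} − x_{i+1}·y_i:
  -90, 0, -6, -51  ⇒  2A = -147, A = -73.5.
Then Σ (x_i + x_{i+1})·c_i = 837, so x̄ = 837 / (6·(-73.5)) = -93/49.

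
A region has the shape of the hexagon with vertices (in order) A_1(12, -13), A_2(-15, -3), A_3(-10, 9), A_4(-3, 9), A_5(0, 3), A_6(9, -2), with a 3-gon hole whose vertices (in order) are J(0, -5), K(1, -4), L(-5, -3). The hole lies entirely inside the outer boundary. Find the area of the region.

290.5

Outer boundary:
Apply Gauss's area formula: 2A = Σ (x_i·y_{i+1} − x_{i+1}·y_i), indices taken mod 6.
Σ = (-231) + (-165) + (-63) + (-9) + (-27) + (-93) = -588
Area = |Σ|/2 = 294.
Hole:
Apply the shoelace (surveyor's) formula: 2A = Σ (x_i·y_{i+1} − x_{i+1}·y_i), indices taken mod 3.
J→K: (0)(-4) − (1)(-5) = 5
K→L: (1)(-3) − (-5)(-4) = -23
L→J: (-5)(-5) − (0)(-3) = 25
Σ = 7
Area = |Σ|/2 = 3.5.
Net area = 294 − 3.5 = 290.5.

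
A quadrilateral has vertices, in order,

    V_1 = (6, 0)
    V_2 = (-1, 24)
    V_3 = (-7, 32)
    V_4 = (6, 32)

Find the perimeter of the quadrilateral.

80

|V_1V_2| = √((-7)² + (24)²) = √625 = 25
|V_2V_3| = √((-6)² + (8)²) = √100 = 10
|V_3V_4| = √((13)² + (0)²) = √169 = 13
|V_4V_1| = √((0)² + (-32)²) = √1024 = 32
Perimeter = 25 + 10 + 13 + 32 = 80.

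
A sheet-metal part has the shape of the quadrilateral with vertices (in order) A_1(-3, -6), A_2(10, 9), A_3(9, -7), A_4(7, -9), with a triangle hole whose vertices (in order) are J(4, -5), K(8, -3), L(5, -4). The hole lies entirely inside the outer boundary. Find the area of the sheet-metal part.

Outer boundary:
Apply the shoelace formula: 2A = Σ (x_i·y_{i+1} − x_{i+1}·y_i), indices taken mod 4.
Cross-terms: 33, -151, -32, -69  ⇒  Σ = -219
Area = |Σ|/2 = 109.5.
Hole:
Apply the surveyor's formula: 2A = Σ (x_i·y_{i+1} − x_{i+1}·y_i), indices taken mod 3.
Σ = (28) + (-17) + (-9) = 2
Area = |Σ|/2 = 1.
Net area = 109.5 − 1 = 108.5.

108.5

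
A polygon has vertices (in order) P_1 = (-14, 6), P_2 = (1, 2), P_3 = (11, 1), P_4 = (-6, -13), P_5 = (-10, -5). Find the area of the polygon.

Σ = (-34) + (-21) + (-137) + (-100) + (-130) = -422
Area = |Σ|/2 = 211.

211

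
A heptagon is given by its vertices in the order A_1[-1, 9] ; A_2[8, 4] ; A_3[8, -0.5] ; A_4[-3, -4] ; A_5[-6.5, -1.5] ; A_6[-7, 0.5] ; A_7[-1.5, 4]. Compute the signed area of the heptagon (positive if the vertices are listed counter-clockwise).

Σ = (-76) + (-36) + (-33.5) + (-21.5) + (-13.75) + (-27.25) + (-9.5) = -217.5
Signed area = Σ/2 = -108.75 (negative ⇒ clockwise traversal).

-108.75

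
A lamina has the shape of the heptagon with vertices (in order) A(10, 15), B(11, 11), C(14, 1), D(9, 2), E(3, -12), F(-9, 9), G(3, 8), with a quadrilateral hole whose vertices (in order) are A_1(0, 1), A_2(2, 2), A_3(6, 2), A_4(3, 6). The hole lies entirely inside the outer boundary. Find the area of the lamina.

242.5

Outer boundary:
Σ = (-55) + (-143) + (19) + (-114) + (-81) + (-99) + (-35) = -508
Area = |Σ|/2 = 254.
Hole:
Apply the shoelace (surveyor's) formula: 2A = Σ (x_i·y_{i+1} − x_{i+1}·y_i), indices taken mod 4.
Σ = (-2) + (-8) + (30) + (3) = 23
Area = |Σ|/2 = 11.5.
Net area = 254 − 11.5 = 242.5.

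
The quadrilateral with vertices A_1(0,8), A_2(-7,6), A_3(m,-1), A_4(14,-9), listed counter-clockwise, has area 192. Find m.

The doubled signed area Σ (x_i y_{i+1} − x_{i+1} y_i) is linear in m.
With m=0 it equals 189; the coefficient of m is -15 (from the two edges through A_3).
So -15·m + 189 = 2·192 = 384 ⇒ m = -13.

-13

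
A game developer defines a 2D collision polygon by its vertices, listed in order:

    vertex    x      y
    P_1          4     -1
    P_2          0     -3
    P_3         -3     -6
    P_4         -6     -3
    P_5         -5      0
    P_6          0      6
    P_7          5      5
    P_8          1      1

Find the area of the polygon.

P_1→P_2: (4)(-3) − (0)(-1) = -12
P_2→P_3: (0)(-6) − (-3)(-3) = -9
P_3→P_4: (-3)(-3) − (-6)(-6) = -27
P_4→P_5: (-6)(0) − (-5)(-3) = -15
P_5→P_6: (-5)(6) − (0)(0) = -30
P_6→P_7: (0)(5) − (5)(6) = -30
P_7→P_8: (5)(1) − (1)(5) = 0
P_8→P_1: (1)(-1) − (4)(1) = -5
Σ = -128
Area = |Σ|/2 = 64.

64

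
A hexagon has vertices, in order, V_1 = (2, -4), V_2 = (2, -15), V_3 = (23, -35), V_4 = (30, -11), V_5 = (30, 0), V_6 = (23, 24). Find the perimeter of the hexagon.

|V_1V_2| = √((0)² + (-11)²) = √121 = 11
|V_2V_3| = √((21)² + (-20)²) = √841 = 29
|V_3V_4| = √((7)² + (24)²) = √625 = 25
|V_4V_5| = √((0)² + (11)²) = √121 = 11
|V_5V_6| = √((-7)² + (24)²) = √625 = 25
|V_6V_1| = √((-21)² + (-28)²) = √1225 = 35
Perimeter = 11 + 29 + 25 + 11 + 25 + 35 = 136.

136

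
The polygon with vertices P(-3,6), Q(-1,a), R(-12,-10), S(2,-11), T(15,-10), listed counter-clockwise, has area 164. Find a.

The doubled signed area Σ (x_i y_{i+1} − x_{i+1} y_i) is linear in a.
With a=0 it equals 373; the coefficient of a is 9 (from the two edges through Q).
So 9·a + 373 = 2·164 = 328 ⇒ a = -5.

-5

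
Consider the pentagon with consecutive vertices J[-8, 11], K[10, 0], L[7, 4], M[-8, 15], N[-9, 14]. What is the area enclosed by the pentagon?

51.5

Apply the shoelace (surveyor's) formula: 2A = Σ (x_i·y_{i+1} − x_{i+1}·y_i), indices taken mod 5.
Cross-terms: -110, 40, 137, 23, 13  ⇒  Σ = 103
Area = |Σ|/2 = 51.5.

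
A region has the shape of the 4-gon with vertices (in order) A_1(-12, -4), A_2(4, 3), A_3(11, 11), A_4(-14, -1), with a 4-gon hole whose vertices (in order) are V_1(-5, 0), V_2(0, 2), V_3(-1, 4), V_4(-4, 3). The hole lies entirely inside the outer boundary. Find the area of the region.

Outer boundary:
Apply the surveyor's formula: 2A = Σ (x_i·y_{i+1} − x_{i+1}·y_i), indices taken mod 4.
Σ = (-20) + (11) + (143) + (44) = 178
Area = |Σ|/2 = 89.
Hole:
Σ = (-10) + (2) + (13) + (15) = 20
Area = |Σ|/2 = 10.
Net area = 89 − 10 = 79.

79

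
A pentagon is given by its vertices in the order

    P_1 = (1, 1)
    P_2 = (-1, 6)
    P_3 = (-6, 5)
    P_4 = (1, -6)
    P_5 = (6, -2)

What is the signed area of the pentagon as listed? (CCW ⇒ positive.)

55.5

Apply Gauss's area formula: 2A = Σ (x_i·y_{i+1} − x_{i+1}·y_i), indices taken mod 5.
Σ = (7) + (31) + (31) + (34) + (8) = 111
Signed area = Σ/2 = 55.5 (positive ⇒ counter-clockwise traversal).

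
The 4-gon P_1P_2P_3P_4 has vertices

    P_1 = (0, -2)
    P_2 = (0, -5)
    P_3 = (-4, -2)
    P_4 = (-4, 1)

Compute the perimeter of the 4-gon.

16

|P_1P_2| = √((0)² + (-3)²) = √9 = 3
|P_2P_3| = √((-4)² + (3)²) = √25 = 5
|P_3P_4| = √((0)² + (3)²) = √9 = 3
|P_4P_1| = √((4)² + (-3)²) = √25 = 5
Perimeter = 3 + 5 + 3 + 5 = 16.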